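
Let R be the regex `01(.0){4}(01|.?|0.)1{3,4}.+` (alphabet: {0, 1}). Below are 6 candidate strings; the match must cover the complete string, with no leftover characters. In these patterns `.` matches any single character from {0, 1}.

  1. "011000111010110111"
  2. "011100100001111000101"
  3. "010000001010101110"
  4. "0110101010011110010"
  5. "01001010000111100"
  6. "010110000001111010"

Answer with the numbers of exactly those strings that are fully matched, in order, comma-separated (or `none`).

4, 5

1 → no match
2 → no match
3 → no match
4 → match
5 → match
6 → no match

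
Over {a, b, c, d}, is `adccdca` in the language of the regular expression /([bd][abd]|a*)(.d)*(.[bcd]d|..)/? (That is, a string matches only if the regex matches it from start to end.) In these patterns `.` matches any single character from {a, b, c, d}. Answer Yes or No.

No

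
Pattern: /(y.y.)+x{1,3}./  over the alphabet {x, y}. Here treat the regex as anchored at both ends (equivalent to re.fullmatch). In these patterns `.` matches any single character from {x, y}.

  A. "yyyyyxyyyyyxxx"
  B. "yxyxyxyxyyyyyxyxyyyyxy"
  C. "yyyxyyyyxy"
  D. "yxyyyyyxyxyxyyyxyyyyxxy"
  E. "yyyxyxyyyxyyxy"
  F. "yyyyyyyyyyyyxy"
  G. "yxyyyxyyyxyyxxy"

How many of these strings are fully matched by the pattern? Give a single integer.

A → match
B → match
C. "yyyxyyyyxy" → match
D → match
E → match
F → match
G → match
Total matched: 7

7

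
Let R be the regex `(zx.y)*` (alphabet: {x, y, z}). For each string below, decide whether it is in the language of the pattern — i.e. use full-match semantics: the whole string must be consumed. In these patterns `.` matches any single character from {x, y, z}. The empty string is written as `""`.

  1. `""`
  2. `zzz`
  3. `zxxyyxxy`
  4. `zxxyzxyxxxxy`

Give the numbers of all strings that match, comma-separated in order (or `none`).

1

1 → match
2 → no match
3 → no match
4 → no match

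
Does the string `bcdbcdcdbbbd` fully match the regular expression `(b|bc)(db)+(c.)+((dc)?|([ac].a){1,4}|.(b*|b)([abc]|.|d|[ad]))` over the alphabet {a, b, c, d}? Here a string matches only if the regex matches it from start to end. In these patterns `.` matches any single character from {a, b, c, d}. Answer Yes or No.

Yes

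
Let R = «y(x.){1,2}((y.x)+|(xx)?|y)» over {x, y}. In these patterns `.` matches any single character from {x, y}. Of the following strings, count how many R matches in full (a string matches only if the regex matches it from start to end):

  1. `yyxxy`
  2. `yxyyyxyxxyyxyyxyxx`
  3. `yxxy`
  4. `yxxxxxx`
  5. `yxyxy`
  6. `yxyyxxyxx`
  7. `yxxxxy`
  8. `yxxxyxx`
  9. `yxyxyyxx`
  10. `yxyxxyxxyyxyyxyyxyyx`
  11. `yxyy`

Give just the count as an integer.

1. `yyxxy` → no match — must start with `yx`
2 → match
3. `yxxy` → match
4. `yxxxxxx` → match
5. `yxyxy` → match
6. `yxyyxxyxx` → match
7. `yxxxxy` → match
8. `yxxxyxx` → match
9. `yxyxyyxx` → match
10 → match
11. `yxyy` → match
Total matched: 10

10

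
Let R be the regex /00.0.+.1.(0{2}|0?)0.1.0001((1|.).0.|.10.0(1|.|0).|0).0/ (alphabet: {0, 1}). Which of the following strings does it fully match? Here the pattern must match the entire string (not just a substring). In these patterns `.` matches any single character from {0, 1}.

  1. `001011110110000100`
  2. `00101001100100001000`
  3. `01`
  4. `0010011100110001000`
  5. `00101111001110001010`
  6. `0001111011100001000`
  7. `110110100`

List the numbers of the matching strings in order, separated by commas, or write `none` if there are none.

1 → no match
2 → match
3. `01` → no match — must start with `00`
4 → match
5 → match
6 → no match
7. `110110100` → no match — must start with `00`

2, 4, 5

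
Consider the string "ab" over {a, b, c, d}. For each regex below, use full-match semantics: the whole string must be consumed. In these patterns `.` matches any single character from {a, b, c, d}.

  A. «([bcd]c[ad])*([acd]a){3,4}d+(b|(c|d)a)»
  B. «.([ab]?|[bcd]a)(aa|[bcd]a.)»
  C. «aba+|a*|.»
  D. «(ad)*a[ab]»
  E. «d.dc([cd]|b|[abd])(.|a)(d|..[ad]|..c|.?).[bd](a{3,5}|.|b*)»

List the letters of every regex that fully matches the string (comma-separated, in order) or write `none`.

A → no match
B → no match
C → no match
D → match
E → no match — must start with "d"

D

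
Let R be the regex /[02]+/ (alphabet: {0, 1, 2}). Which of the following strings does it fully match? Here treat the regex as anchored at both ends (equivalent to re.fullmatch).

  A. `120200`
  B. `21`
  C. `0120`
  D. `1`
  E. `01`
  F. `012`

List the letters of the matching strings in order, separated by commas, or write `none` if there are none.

none

A → no match
B → no match
C → no match
D → no match
E → no match
F → no match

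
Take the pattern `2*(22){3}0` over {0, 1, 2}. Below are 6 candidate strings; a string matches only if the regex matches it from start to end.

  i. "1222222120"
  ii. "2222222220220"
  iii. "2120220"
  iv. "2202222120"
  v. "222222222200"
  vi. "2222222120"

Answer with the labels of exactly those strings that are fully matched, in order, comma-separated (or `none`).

i → no match — must end with "220"
ii → no match
iii → no match
iv → no match — must end with "220"
v → no match — must end with "220"
vi → no match — must end with "220"

none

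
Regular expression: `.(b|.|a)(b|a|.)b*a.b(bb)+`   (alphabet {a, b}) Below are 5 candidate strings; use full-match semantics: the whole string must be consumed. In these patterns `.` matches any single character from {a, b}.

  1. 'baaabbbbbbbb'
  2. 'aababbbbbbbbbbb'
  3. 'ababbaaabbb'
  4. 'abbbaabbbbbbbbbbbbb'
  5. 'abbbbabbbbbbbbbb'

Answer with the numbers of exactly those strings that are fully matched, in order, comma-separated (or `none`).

1, 4, 5

1 → match
2 → no match
3 → no match
4 → match
5 → match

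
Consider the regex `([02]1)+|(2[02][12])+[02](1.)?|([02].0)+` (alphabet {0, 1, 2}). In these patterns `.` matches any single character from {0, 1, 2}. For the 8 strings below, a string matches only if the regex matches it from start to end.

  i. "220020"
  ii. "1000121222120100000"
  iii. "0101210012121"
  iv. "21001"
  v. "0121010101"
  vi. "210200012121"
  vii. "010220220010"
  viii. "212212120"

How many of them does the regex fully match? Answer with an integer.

i → match
ii → no match
iii → no match
iv → no match
v → match
vi → no match
vii → match
viii → no match
Total matched: 3

3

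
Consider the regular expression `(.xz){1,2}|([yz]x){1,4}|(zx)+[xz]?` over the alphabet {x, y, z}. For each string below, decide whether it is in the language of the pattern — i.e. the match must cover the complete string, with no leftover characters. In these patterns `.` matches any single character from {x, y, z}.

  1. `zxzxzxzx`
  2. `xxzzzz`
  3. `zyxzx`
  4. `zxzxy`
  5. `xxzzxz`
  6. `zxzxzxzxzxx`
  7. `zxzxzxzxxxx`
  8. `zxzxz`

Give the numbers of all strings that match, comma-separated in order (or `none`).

1 → match
2 → no match
3 → no match
4 → no match
5 → match
6 → match
7 → no match
8 → match

1, 5, 6, 8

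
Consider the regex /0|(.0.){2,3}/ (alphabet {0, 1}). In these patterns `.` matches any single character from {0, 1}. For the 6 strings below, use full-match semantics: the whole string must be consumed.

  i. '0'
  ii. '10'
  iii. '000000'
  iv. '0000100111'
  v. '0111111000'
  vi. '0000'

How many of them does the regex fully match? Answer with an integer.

i → match
ii → no match
iii → match
iv → no match
v → no match
vi → no match
Total matched: 2

2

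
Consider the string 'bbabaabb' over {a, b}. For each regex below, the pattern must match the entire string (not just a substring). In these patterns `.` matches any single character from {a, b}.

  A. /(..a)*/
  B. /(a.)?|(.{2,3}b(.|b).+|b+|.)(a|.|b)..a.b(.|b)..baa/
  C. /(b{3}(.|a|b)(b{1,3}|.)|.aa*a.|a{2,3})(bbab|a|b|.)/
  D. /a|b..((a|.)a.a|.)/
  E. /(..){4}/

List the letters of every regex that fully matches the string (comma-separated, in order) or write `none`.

A → no match
B → no match
C → no match
D → no match
E → match

E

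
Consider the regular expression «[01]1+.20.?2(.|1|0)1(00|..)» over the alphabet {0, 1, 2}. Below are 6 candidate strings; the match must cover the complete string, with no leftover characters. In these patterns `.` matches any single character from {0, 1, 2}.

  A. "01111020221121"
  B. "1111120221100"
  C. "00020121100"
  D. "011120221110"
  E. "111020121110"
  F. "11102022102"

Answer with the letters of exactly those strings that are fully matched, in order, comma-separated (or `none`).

A → match
B → match
C → no match
D → match
E → match
F → match

A, B, D, E, F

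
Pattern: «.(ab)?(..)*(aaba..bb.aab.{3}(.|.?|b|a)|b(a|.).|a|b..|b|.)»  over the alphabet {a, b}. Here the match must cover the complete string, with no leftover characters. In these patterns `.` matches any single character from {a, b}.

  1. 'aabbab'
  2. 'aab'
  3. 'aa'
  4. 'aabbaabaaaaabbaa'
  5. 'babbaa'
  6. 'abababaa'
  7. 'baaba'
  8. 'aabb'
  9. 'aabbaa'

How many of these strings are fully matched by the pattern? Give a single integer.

7

1 → match
2 → no match
3 → match
4 → match
5 → match
6 → match
7 → no match
8 → match
9 → match
Total matched: 7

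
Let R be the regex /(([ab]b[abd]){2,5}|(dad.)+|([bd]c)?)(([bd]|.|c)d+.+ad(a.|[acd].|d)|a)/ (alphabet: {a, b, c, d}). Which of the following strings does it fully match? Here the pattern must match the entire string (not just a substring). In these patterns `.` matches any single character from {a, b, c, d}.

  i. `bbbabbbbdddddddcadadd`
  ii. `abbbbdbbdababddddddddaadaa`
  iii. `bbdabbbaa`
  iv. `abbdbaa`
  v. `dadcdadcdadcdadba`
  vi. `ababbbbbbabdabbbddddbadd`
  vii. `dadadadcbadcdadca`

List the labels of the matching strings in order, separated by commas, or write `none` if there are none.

i, ii, v, vi

i → match
ii → match
iii → no match
iv → no match
v → match
vi → match
vii → no match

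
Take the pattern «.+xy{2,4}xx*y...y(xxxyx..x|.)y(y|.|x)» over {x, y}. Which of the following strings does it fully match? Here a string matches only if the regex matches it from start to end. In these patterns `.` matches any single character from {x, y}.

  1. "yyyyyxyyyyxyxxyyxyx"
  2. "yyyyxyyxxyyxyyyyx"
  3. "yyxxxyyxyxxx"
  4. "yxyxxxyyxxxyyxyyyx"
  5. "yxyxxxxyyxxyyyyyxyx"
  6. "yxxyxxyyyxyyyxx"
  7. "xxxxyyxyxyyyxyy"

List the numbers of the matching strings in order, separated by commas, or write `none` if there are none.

1 → match
2 → match
3 → no match
4 → no match
5 → match
6 → no match
7 → match

1, 2, 5, 7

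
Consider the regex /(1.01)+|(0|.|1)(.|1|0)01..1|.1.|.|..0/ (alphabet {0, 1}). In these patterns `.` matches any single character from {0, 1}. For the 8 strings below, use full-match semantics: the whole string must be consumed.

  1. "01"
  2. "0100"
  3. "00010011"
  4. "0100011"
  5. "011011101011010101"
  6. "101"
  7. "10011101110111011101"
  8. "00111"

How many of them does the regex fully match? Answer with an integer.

1 → no match
2 → no match
3 → no match
4 → no match
5 → no match
6 → no match
7 → match
8 → no match
Total matched: 1

1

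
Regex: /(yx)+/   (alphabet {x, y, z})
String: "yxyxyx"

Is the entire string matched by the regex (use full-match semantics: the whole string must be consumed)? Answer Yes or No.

Yes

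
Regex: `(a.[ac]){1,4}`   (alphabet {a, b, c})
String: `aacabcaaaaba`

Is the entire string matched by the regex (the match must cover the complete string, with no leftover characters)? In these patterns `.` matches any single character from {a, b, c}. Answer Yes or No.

Yes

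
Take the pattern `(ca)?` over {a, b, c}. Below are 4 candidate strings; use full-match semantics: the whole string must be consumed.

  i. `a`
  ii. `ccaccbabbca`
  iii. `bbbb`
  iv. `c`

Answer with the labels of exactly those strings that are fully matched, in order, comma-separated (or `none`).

i → no match
ii → no match
iii → no match
iv → no match

none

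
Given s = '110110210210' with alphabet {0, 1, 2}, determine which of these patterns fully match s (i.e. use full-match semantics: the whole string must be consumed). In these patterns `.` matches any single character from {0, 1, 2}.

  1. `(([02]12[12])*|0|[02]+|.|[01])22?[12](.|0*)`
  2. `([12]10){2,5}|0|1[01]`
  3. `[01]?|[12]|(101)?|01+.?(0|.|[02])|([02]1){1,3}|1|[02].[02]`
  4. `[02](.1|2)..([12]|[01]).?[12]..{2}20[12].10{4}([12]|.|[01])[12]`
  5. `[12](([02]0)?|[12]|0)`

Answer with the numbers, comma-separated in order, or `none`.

2

1 → no match
2 → match
3 → no match
4 → no match
5 → no match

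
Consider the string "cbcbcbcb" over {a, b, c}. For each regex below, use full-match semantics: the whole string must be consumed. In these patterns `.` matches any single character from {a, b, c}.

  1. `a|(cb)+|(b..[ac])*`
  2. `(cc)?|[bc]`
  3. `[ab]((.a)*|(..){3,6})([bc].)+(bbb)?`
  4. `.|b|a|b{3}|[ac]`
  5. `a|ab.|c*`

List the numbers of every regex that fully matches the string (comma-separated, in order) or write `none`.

1 → match
2 → no match
3 → no match
4 → no match
5 → no match

1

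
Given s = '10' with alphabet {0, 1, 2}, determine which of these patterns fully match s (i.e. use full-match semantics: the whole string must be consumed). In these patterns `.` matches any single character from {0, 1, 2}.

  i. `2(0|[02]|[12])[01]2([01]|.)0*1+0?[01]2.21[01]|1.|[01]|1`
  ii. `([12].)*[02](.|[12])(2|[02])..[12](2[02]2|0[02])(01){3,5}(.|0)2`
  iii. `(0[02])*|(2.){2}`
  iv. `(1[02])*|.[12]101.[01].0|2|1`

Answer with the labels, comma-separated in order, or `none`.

i → match
ii → no match — must end with '2'
iii → no match
iv → match

i, iv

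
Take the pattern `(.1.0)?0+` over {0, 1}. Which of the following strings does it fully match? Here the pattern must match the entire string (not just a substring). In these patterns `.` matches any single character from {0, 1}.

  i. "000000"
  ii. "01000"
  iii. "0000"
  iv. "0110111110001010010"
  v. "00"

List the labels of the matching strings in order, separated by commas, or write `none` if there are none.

i, ii, iii, v

i → match
ii → match
iii → match
iv → no match
v → match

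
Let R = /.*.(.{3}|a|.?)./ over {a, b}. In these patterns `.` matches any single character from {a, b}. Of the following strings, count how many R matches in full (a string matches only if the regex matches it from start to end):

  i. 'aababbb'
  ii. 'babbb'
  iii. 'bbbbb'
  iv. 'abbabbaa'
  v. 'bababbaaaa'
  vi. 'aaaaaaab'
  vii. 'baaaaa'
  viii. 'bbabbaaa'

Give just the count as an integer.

i. 'aababbb' → match
ii. 'babbb' → match
iii. 'bbbbb' → match
iv. 'abbabbaa' → match
v. 'bababbaaaa' → match
vi. 'aaaaaaab' → match
vii. 'baaaaa' → match
viii. 'bbabbaaa' → match
Total matched: 8

8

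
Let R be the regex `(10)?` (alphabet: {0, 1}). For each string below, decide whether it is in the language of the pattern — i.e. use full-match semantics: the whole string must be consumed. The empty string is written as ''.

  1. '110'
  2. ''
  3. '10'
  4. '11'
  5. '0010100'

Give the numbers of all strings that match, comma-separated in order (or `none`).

1 → no match
2 → match
3 → match
4 → no match
5 → no match

2, 3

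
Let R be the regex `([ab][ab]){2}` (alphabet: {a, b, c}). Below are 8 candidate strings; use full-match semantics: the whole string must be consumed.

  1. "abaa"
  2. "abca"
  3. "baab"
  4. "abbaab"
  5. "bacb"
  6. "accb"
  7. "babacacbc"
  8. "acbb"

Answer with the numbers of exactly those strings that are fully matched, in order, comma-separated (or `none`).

1, 3

1. "abaa" → match
2. "abca" → no match
3. "baab" → match
4. "abbaab" → no match
5. "bacb" → no match
6. "accb" → no match
7. "babacacbc" → no match
8. "acbb" → no match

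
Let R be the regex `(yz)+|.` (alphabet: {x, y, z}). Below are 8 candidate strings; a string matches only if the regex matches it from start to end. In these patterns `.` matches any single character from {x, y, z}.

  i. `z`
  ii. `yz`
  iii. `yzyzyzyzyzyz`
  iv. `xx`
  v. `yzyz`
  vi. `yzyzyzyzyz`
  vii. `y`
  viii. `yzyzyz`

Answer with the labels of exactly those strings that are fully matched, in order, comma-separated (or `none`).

i → match
ii → match
iii → match
iv → no match
v → match
vi → match
vii → match
viii → match

i, ii, iii, v, vi, vii, viii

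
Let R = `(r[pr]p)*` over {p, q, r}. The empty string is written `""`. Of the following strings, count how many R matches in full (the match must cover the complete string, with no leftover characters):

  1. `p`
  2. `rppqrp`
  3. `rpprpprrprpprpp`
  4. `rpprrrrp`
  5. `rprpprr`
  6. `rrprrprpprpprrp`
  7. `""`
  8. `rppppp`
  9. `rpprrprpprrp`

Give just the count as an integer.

4

1. `p` → no match
2. `rppqrp` → no match
3 → match
4. `rpprrrrp` → no match
5. `rprpprr` → no match
6 → match
7. `""` → match
8. `rppppp` → no match
9. `rpprrprpprrp` → match
Total matched: 4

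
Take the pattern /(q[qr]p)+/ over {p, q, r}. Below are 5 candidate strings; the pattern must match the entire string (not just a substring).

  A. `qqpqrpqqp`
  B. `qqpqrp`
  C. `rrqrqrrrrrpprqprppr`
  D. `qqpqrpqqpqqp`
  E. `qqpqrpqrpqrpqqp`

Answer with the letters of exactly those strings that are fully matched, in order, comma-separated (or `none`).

A. `qqpqrpqqp` → match
B. `qqpqrp` → match
C → no match — must start with `q`
D. `qqpqrpqqpqqp` → match
E → match

A, B, D, E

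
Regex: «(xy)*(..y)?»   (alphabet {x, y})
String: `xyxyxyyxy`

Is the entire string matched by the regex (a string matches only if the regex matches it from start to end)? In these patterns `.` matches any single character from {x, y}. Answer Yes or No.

Yes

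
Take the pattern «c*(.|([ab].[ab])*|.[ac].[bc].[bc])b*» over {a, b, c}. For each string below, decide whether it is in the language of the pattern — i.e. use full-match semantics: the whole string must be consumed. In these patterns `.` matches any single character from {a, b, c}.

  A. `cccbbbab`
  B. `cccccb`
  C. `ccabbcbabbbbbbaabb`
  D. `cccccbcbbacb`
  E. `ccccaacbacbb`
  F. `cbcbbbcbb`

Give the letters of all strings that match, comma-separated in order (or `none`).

A → no match
B → match
C → no match
D → match
E → match
F → match

B, D, E, F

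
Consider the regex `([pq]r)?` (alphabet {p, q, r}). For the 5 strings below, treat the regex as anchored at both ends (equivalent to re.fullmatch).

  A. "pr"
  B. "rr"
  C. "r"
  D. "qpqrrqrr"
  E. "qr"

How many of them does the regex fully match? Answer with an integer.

A → match
B → no match
C → no match
D → no match
E → match
Total matched: 2

2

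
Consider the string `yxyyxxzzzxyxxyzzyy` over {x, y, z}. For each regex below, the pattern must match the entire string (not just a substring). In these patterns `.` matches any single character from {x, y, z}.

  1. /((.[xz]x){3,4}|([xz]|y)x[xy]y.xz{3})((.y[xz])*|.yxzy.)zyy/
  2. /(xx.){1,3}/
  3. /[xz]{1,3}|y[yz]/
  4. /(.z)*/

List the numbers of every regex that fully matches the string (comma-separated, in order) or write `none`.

1

1 → match
2 → no match — must start with `xx`
3 → no match
4 → no match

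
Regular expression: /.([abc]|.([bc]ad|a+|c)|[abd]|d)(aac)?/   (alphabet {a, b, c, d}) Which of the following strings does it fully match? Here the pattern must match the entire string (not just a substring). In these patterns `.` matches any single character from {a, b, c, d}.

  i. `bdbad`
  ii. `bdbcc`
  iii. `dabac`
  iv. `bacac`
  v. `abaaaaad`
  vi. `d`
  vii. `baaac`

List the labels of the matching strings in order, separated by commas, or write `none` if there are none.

i. `bdbad` → match
ii. `bdbcc` → no match
iii. `dabac` → no match
iv. `bacac` → no match
v. `abaaaaad` → no match
vi. `d` → no match
vii. `baaac` → match

i, vii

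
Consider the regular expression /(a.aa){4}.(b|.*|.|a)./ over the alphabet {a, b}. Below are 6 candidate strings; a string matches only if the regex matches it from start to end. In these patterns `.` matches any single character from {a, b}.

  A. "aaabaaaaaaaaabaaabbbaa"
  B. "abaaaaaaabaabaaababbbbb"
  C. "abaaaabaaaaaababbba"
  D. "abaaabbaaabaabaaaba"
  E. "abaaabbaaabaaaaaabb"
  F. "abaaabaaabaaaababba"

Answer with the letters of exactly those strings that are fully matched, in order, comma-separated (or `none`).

A → no match
B → no match
C → no match
D → no match
E → no match
F → no match

none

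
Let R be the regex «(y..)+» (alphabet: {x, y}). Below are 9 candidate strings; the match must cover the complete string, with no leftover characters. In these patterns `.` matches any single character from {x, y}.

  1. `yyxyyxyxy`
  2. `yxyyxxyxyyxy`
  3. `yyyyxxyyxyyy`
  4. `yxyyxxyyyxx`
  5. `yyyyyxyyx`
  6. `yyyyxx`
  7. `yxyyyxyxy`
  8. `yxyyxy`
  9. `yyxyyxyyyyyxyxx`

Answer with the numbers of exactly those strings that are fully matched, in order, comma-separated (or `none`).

1, 2, 3, 5, 6, 7, 8, 9

1 → match
2 → match
3 → match
4 → no match
5 → match
6 → match
7 → match
8 → match
9 → match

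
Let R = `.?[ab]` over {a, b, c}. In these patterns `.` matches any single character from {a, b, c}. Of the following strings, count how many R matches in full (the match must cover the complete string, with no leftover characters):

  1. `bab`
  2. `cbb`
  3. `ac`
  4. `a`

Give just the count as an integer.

1

1 → no match
2 → no match
3 → no match
4 → match
Total matched: 1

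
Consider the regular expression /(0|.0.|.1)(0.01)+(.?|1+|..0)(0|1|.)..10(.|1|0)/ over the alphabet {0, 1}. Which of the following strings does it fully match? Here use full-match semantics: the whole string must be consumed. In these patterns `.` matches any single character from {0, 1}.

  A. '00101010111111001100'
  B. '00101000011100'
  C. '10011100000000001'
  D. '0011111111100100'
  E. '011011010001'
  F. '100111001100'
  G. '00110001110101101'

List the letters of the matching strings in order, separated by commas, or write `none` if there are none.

A → match
B → match
C → no match
D → no match
E → no match
F → no match
G → no match

A, B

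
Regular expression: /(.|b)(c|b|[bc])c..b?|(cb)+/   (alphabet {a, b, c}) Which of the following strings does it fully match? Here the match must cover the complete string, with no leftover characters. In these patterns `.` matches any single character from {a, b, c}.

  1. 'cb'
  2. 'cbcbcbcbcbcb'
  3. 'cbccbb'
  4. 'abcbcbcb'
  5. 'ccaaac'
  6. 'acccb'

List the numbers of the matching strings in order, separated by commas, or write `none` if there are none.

1 → match
2 → match
3 → match
4 → no match
5 → no match
6 → match

1, 2, 3, 6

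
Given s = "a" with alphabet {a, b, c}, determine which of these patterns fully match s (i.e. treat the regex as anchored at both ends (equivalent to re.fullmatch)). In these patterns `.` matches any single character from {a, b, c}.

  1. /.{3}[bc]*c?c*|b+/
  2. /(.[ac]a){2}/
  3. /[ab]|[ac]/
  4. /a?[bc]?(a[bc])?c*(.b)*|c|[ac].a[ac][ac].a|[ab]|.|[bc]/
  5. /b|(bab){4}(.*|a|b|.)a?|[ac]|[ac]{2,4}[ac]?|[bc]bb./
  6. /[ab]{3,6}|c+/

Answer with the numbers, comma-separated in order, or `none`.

3, 4, 5

1 → no match
2 → no match
3 → match
4 → match
5 → match
6 → no match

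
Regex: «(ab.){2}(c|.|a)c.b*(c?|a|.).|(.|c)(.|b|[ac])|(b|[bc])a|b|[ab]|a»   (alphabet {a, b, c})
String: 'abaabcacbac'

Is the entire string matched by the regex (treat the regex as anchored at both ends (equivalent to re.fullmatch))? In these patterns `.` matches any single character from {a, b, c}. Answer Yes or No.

Yes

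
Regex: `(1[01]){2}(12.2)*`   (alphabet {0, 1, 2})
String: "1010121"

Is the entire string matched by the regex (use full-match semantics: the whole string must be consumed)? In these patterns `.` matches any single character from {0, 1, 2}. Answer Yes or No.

No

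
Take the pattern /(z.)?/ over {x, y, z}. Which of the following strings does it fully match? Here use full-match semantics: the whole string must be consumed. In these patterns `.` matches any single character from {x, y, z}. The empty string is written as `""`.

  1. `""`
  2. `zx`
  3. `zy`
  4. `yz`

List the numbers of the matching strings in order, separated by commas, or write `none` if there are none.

1. `""` → match
2. `zx` → match
3. `zy` → match
4. `yz` → no match

1, 2, 3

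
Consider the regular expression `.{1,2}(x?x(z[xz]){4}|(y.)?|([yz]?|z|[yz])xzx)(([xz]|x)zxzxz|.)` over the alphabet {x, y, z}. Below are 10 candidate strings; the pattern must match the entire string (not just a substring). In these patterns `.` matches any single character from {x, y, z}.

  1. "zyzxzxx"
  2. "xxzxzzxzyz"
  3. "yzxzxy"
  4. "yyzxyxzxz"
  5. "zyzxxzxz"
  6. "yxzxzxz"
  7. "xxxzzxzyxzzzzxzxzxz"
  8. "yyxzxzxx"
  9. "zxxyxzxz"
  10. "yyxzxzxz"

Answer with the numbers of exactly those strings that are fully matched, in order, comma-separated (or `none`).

1, 3, 6, 10

1 → match
2 → no match
3 → match
4 → no match
5 → no match
6 → match
7 → no match
8 → no match
9 → no match
10 → match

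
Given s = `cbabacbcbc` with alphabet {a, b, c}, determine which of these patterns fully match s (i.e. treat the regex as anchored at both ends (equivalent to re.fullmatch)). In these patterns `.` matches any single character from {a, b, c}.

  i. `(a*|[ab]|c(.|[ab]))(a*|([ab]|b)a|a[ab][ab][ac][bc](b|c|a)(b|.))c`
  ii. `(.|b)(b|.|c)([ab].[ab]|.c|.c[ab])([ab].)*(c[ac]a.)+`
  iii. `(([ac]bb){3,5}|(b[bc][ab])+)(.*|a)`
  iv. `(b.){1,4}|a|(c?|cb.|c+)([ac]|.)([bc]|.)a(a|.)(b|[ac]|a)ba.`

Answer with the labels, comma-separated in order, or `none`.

i

i → match
ii → no match
iii → no match
iv → no match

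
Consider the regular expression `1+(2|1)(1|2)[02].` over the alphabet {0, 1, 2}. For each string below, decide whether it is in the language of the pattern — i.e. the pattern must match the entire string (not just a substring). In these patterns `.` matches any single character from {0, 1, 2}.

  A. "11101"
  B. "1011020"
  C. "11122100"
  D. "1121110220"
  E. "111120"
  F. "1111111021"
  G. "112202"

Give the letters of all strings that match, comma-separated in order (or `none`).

A, E, G

A → match
B → no match
C → no match
D → no match
E → match
F → no match
G → match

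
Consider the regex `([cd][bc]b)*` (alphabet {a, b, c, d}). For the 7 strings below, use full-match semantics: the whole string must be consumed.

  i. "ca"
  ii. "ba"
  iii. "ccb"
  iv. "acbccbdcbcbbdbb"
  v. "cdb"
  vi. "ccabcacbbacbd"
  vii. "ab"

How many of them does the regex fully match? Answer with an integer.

i → no match
ii → no match
iii → match
iv → no match
v → no match
vi → no match
vii → no match
Total matched: 1

1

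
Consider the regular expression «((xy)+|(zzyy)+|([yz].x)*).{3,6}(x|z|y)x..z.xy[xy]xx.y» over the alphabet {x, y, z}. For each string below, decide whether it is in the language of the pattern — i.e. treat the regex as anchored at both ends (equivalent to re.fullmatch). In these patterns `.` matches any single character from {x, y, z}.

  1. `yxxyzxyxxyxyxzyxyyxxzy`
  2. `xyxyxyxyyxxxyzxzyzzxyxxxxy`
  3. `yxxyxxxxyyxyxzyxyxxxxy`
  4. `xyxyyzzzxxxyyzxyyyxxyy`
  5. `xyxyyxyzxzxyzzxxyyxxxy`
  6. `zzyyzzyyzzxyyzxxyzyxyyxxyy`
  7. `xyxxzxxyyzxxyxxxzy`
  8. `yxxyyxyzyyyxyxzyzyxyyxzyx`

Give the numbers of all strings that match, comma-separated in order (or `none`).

1 → match
2 → match
3 → match
4 → no match
5 → match
6 → match
7 → match
8 → no match — must end with `y`

1, 2, 3, 5, 6, 7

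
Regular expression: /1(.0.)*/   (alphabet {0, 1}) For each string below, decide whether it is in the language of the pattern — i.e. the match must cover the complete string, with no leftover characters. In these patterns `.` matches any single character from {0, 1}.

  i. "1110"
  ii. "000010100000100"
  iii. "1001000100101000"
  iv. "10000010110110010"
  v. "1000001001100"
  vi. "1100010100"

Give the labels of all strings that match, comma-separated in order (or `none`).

i → no match
ii → no match — must start with "1"
iii → match
iv → no match
v → match
vi → no match

iii, v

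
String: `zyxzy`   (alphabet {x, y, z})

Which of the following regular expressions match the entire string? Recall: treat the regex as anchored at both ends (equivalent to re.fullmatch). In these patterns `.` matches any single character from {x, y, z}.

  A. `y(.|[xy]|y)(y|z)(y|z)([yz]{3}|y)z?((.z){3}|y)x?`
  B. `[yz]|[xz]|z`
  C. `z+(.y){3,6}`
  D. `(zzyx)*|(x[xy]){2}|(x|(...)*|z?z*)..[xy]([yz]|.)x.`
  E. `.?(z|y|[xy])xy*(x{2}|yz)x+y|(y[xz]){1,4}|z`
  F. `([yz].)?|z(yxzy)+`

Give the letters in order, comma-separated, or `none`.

F

A → no match — must start with `y`
B → no match
C → no match
D → no match
E → no match
F → match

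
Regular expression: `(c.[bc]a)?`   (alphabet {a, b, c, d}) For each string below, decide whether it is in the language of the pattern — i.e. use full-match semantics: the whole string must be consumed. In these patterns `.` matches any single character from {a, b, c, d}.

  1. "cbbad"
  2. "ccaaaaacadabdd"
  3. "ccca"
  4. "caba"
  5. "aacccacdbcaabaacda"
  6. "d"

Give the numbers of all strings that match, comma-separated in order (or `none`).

3, 4

1 → no match
2 → no match
3 → match
4 → match
5 → no match
6 → no match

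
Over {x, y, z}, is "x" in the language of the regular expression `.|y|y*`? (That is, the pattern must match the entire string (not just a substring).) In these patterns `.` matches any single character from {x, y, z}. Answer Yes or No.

Yes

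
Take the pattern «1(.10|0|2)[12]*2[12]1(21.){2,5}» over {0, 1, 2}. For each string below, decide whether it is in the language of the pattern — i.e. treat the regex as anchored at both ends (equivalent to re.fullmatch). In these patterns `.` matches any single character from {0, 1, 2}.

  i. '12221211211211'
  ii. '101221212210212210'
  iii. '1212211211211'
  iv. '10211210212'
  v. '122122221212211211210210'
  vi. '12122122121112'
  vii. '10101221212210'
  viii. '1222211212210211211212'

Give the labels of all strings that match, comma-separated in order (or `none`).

i, ii, iii, iv, v, vii, viii

i → match
ii → match
iii → match
iv → match
v → match
vi → no match
vii → match
viii → match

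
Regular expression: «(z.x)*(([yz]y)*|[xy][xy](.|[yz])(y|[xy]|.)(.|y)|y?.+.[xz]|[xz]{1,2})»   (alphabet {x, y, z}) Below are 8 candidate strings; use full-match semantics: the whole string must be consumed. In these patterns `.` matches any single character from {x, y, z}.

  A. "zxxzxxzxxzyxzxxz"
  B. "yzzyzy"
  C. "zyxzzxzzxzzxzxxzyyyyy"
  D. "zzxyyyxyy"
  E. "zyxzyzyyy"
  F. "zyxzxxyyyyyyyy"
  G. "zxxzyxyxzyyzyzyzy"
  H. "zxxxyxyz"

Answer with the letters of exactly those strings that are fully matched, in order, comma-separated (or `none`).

A → match
B → no match
C → match
D → no match
E → match
F → match
G → no match
H → match

A, C, E, F, H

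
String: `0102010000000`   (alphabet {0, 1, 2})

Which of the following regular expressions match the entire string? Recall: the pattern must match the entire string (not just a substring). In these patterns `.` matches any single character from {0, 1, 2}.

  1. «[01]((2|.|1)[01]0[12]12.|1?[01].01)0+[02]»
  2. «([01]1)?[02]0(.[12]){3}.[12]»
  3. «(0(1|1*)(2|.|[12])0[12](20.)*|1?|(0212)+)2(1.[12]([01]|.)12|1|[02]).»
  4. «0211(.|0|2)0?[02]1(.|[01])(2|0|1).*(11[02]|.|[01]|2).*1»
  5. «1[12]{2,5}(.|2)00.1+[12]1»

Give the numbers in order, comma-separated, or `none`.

1 → match
2 → no match
3 → no match
4 → no match — must start with `0211`
5 → no match — must start with `1`

1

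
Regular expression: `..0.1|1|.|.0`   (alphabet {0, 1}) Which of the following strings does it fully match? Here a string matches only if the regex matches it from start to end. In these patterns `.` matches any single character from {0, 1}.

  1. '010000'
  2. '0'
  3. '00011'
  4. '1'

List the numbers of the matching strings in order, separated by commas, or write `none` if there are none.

2, 3, 4

1 → no match
2 → match
3 → match
4 → match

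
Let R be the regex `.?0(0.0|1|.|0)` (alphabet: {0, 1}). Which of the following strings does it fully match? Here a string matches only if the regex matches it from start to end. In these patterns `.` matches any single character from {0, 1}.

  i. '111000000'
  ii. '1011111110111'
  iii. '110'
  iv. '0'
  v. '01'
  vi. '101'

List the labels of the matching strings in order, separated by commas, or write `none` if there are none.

v, vi

i → no match
ii → no match
iii → no match
iv → no match
v → match
vi → match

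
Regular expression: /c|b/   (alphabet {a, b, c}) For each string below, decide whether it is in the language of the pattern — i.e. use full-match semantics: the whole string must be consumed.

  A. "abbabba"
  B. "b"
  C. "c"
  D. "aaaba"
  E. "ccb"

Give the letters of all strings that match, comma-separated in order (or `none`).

A → no match
B → match
C → match
D → no match
E → no match

B, C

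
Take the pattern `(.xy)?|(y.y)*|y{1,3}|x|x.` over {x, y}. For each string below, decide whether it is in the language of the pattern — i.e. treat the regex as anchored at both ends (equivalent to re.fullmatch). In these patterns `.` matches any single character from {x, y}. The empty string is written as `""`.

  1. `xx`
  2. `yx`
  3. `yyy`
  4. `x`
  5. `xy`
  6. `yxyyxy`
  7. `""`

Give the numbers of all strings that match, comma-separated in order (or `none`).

1, 3, 4, 5, 6, 7

1. `xx` → match
2. `yx` → no match
3. `yyy` → match
4. `x` → match
5. `xy` → match
6. `yxyyxy` → match
7. `""` → match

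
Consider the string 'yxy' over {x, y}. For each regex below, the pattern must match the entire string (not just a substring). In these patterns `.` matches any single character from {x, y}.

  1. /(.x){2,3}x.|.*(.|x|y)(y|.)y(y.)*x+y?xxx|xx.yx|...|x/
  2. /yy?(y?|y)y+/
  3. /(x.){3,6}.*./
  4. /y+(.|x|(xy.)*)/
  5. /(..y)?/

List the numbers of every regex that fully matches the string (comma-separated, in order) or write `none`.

1, 5

1 → match
2 → no match
3 → no match — must start with 'x'
4 → no match
5 → match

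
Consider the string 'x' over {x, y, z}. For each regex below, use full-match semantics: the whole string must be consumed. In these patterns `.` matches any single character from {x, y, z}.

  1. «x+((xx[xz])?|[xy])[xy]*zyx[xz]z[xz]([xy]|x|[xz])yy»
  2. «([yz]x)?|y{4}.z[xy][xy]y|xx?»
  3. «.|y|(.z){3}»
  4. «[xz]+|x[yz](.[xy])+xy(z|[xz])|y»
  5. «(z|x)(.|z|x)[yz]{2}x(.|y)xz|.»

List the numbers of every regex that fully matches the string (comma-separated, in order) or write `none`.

2, 3, 4, 5

1 → no match — must end with 'yy'
2 → match
3 → match
4 → match
5 → match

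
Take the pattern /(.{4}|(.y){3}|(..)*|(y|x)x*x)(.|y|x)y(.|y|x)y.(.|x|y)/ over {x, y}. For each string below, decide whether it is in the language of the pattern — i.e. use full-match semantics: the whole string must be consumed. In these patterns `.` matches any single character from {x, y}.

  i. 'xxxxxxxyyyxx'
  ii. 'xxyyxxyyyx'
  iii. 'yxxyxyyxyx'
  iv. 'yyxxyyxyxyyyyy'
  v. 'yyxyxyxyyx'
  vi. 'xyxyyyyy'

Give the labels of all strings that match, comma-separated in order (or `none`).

i → match
ii → no match
iii → no match
iv → match
v → match
vi → match

i, iv, v, vi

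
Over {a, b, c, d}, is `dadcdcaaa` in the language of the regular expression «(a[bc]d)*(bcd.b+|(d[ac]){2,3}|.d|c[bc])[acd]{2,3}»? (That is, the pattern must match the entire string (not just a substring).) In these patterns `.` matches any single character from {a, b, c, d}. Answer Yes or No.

Yes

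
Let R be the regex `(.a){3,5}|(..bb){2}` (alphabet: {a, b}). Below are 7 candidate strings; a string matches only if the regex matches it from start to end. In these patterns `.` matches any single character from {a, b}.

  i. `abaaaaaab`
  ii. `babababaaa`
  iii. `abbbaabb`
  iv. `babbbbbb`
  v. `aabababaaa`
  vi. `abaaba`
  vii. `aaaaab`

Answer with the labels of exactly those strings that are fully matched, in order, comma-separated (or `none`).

ii, iii, iv, v

i → no match
ii → match
iii → match
iv → match
v → match
vi → no match
vii → no match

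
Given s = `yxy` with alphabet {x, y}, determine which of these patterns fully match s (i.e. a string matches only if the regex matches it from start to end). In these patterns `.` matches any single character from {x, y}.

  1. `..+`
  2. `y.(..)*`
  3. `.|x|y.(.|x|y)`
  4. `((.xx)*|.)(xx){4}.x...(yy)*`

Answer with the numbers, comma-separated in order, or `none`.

1, 3

1 → match
2 → no match
3 → match
4 → no match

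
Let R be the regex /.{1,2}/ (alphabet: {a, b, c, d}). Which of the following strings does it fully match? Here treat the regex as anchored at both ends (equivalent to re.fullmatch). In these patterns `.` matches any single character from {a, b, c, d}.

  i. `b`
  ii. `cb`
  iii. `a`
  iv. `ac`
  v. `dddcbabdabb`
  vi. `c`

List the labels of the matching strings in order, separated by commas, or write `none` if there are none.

i, ii, iii, iv, vi

i → match
ii → match
iii → match
iv → match
v → no match
vi → match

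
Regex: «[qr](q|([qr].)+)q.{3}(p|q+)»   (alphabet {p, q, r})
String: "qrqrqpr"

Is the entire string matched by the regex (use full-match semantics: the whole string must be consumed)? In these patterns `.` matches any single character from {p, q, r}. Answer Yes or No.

No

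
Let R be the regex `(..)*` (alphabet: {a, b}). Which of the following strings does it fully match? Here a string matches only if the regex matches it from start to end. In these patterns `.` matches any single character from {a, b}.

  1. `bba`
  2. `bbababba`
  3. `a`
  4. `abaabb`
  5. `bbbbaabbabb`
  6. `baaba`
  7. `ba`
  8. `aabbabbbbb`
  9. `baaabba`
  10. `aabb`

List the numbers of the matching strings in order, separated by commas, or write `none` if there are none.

1. `bba` → no match
2. `bbababba` → match
3. `a` → no match
4. `abaabb` → match
5. `bbbbaabbabb` → no match
6. `baaba` → no match
7. `ba` → match
8. `aabbabbbbb` → match
9. `baaabba` → no match
10. `aabb` → match

2, 4, 7, 8, 10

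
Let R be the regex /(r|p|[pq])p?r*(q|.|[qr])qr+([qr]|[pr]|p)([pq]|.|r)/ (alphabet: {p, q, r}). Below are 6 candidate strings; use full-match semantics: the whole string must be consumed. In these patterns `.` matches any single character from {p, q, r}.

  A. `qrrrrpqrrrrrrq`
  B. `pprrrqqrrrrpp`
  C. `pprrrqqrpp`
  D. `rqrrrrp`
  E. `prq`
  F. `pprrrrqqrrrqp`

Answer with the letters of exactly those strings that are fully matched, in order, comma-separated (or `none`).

A → match
B → match
C → match
D → no match
E → no match
F → match

A, B, C, F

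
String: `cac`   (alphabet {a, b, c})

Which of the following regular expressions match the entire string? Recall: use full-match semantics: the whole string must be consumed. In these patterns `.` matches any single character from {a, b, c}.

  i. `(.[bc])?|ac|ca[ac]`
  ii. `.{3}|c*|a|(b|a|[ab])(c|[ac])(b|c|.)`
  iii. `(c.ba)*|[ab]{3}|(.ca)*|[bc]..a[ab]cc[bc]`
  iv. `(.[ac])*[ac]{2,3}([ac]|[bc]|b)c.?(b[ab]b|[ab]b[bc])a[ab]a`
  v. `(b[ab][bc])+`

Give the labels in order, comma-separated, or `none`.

i → match
ii → match
iii → no match
iv → no match — must end with `a`
v → no match — must start with `b`

i, ii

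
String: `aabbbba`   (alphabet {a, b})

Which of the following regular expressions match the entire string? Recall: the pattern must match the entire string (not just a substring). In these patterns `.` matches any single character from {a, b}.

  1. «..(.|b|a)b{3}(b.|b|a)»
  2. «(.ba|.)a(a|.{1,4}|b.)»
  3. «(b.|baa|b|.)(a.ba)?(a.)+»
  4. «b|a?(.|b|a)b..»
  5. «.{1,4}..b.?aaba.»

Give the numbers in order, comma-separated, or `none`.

1

1 → match
2 → no match
3 → no match
4 → no match
5 → no match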